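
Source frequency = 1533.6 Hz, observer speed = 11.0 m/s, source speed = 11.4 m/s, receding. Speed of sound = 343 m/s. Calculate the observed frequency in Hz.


Given values:
  f_s = 1533.6 Hz, v_o = 11.0 m/s, v_s = 11.4 m/s
  Direction: receding
Formula: f_o = f_s * (c - v_o) / (c + v_s)
Numerator: c - v_o = 343 - 11.0 = 332.0
Denominator: c + v_s = 343 + 11.4 = 354.4
f_o = 1533.6 * 332.0 / 354.4 = 1436.67

1436.67 Hz


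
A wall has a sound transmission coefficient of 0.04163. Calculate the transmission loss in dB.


Given values:
  tau = 0.04163
Formula: TL = 10 * log10(1 / tau)
Compute 1 / tau = 1 / 0.04163 = 24.0211
Compute log10(24.0211) = 1.380593
TL = 10 * 1.380593 = 13.81

13.81 dB


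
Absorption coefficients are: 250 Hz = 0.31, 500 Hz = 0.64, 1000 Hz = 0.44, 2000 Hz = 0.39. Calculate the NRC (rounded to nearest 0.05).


Given values:
  a_250 = 0.31, a_500 = 0.64
  a_1000 = 0.44, a_2000 = 0.39
Formula: NRC = (a250 + a500 + a1000 + a2000) / 4
Sum = 0.31 + 0.64 + 0.44 + 0.39 = 1.78
NRC = 1.78 / 4 = 0.445
Rounded to nearest 0.05: 0.45

0.45


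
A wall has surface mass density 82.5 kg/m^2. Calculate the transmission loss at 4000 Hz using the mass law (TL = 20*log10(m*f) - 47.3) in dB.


Given values:
  m = 82.5 kg/m^2, f = 4000 Hz
Formula: TL = 20 * log10(m * f) - 47.3
Compute m * f = 82.5 * 4000 = 330000.0
Compute log10(330000.0) = 5.518514
Compute 20 * 5.518514 = 110.3703
TL = 110.3703 - 47.3 = 63.07

63.07 dB


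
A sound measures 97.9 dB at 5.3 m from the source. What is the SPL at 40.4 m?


Given values:
  SPL1 = 97.9 dB, r1 = 5.3 m, r2 = 40.4 m
Formula: SPL2 = SPL1 - 20 * log10(r2 / r1)
Compute ratio: r2 / r1 = 40.4 / 5.3 = 7.6226
Compute log10: log10(7.6226) = 0.882103
Compute drop: 20 * 0.882103 = 17.6421
SPL2 = 97.9 - 17.6421 = 80.26

80.26 dB


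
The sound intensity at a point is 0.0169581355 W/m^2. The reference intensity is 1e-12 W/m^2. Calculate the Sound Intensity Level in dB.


Given values:
  I = 0.0169581355 W/m^2
  I_ref = 1e-12 W/m^2
Formula: SIL = 10 * log10(I / I_ref)
Compute ratio: I / I_ref = 16958135500
Compute log10: log10(16958135500) = 10.229378
Multiply: SIL = 10 * 10.229378 = 102.29

102.29 dB


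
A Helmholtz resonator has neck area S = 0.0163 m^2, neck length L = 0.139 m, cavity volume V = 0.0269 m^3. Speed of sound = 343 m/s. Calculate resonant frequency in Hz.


Given values:
  S = 0.0163 m^2, L = 0.139 m, V = 0.0269 m^3, c = 343 m/s
Formula: f = (c / (2*pi)) * sqrt(S / (V * L))
Compute V * L = 0.0269 * 0.139 = 0.0037391
Compute S / (V * L) = 0.0163 / 0.0037391 = 4.3593
Compute sqrt(4.3593) = 2.087894
Compute c / (2*pi) = 343 / 6.283185 = 54.590148
f = 54.590148 * 2.087894 = 113.98

113.98 Hz


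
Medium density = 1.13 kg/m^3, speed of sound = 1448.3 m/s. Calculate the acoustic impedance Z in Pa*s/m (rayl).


Given values:
  rho = 1.13 kg/m^3
  c = 1448.3 m/s
Formula: Z = rho * c
Z = 1.13 * 1448.3
Z = 1636.58

1636.58 rayl


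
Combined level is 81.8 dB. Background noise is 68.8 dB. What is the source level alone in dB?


Given values:
  L_total = 81.8 dB, L_bg = 68.8 dB
Formula: L_source = 10 * log10(10^(L_total/10) - 10^(L_bg/10))
Convert to linear:
  10^(81.8/10) = 151356124.8436
  10^(68.8/10) = 7585775.7503
Difference: 151356124.8436 - 7585775.7503 = 143770349.0933
L_source = 10 * log10(143770349.0933) = 81.58

81.58 dB


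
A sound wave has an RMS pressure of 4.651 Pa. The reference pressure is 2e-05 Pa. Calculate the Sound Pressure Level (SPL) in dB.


Given values:
  p = 4.651 Pa
  p_ref = 2e-05 Pa
Formula: SPL = 20 * log10(p / p_ref)
Compute ratio: p / p_ref = 4.651 / 2e-05 = 232550
Compute log10: log10(232550) = 5.366516
Multiply: SPL = 20 * 5.366516 = 107.33

107.33 dB


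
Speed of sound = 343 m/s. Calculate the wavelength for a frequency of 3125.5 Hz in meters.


Given values:
  c = 343 m/s, f = 3125.5 Hz
Formula: lambda = c / f
lambda = 343 / 3125.5
lambda = 0.1097

0.1097 m


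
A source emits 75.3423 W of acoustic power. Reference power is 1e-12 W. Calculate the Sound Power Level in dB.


Given values:
  W = 75.3423 W
  W_ref = 1e-12 W
Formula: SWL = 10 * log10(W / W_ref)
Compute ratio: W / W_ref = 75342300000000
Compute log10: log10(75342300000000) = 13.877039
Multiply: SWL = 10 * 13.877039 = 138.77

138.77 dB


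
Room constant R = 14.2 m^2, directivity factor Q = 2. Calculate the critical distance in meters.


Given values:
  R = 14.2 m^2, Q = 2
Formula: d_c = 0.141 * sqrt(Q * R)
Compute Q * R = 2 * 14.2 = 28.4
Compute sqrt(28.4) = 5.3292
d_c = 0.141 * 5.3292 = 0.751

0.751 m


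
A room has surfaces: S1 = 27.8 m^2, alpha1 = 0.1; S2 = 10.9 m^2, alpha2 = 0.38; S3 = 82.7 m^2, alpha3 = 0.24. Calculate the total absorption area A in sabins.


Given surfaces:
  Surface 1: 27.8 * 0.1 = 2.78
  Surface 2: 10.9 * 0.38 = 4.142
  Surface 3: 82.7 * 0.24 = 19.848
Formula: A = sum(Si * alpha_i)
A = 2.78 + 4.142 + 19.848
A = 26.77

26.77 sabins


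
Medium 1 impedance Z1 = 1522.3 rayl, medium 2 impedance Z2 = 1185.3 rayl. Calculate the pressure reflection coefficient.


Given values:
  Z1 = 1522.3 rayl, Z2 = 1185.3 rayl
Formula: R = (Z2 - Z1) / (Z2 + Z1)
Numerator: Z2 - Z1 = 1185.3 - 1522.3 = -337.0
Denominator: Z2 + Z1 = 1185.3 + 1522.3 = 2707.6
R = -337.0 / 2707.6 = -0.1245

-0.1245


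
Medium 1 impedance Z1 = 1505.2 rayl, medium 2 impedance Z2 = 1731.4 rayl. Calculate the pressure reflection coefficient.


Given values:
  Z1 = 1505.2 rayl, Z2 = 1731.4 rayl
Formula: R = (Z2 - Z1) / (Z2 + Z1)
Numerator: Z2 - Z1 = 1731.4 - 1505.2 = 226.2
Denominator: Z2 + Z1 = 1731.4 + 1505.2 = 3236.6
R = 226.2 / 3236.6 = 0.0699

0.0699


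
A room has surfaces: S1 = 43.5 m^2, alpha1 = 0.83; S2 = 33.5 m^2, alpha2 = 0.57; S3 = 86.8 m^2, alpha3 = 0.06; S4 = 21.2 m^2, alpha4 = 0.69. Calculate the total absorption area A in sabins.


Given surfaces:
  Surface 1: 43.5 * 0.83 = 36.105
  Surface 2: 33.5 * 0.57 = 19.095
  Surface 3: 86.8 * 0.06 = 5.208
  Surface 4: 21.2 * 0.69 = 14.628
Formula: A = sum(Si * alpha_i)
A = 36.105 + 19.095 + 5.208 + 14.628
A = 75.04

75.04 sabins


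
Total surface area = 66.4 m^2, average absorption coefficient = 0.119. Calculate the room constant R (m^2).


Given values:
  S = 66.4 m^2, alpha = 0.119
Formula: R = S * alpha / (1 - alpha)
Numerator: 66.4 * 0.119 = 7.9016
Denominator: 1 - 0.119 = 0.881
R = 7.9016 / 0.881 = 8.97

8.97 m^2


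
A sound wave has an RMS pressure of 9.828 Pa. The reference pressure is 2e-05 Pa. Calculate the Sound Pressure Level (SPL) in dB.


Given values:
  p = 9.828 Pa
  p_ref = 2e-05 Pa
Formula: SPL = 20 * log10(p / p_ref)
Compute ratio: p / p_ref = 9.828 / 2e-05 = 491400
Compute log10: log10(491400) = 5.691435
Multiply: SPL = 20 * 5.691435 = 113.83

113.83 dB


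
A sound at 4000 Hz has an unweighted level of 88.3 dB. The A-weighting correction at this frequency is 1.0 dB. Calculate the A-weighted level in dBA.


Given values:
  SPL = 88.3 dB
  A-weighting at 4000 Hz = 1.0 dB
Formula: L_A = SPL + A_weight
L_A = 88.3 + (1.0)
L_A = 89.3

89.3 dBA


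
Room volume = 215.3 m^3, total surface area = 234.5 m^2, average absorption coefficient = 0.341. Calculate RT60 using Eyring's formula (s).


Given values:
  V = 215.3 m^3, S = 234.5 m^2, alpha = 0.341
Formula: RT60 = 0.161 * V / (-S * ln(1 - alpha))
Compute ln(1 - 0.341) = ln(0.659) = -0.417032
Denominator: -234.5 * -0.417032 = 97.794
Numerator: 0.161 * 215.3 = 34.6633
RT60 = 34.6633 / 97.794 = 0.354

0.354 s


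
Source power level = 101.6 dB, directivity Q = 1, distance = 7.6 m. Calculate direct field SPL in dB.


Given values:
  Lw = 101.6 dB, Q = 1, r = 7.6 m
Formula: SPL = Lw + 10 * log10(Q / (4 * pi * r^2))
Compute 4 * pi * r^2 = 4 * pi * 7.6^2 = 725.8336
Compute Q / denom = 1 / 725.8336 = 0.00137773
Compute 10 * log10(0.00137773) = -28.6084
SPL = 101.6 + (-28.6084) = 72.99

72.99 dB


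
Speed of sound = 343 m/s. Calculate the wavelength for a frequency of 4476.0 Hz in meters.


Given values:
  c = 343 m/s, f = 4476.0 Hz
Formula: lambda = c / f
lambda = 343 / 4476.0
lambda = 0.0766

0.0766 m


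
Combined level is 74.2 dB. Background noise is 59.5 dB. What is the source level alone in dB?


Given values:
  L_total = 74.2 dB, L_bg = 59.5 dB
Formula: L_source = 10 * log10(10^(L_total/10) - 10^(L_bg/10))
Convert to linear:
  10^(74.2/10) = 26302679.919
  10^(59.5/10) = 891250.9381
Difference: 26302679.919 - 891250.9381 = 25411428.9809
L_source = 10 * log10(25411428.9809) = 74.05

74.05 dB


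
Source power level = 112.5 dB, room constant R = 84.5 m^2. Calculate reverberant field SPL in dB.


Given values:
  Lw = 112.5 dB, R = 84.5 m^2
Formula: SPL = Lw + 10 * log10(4 / R)
Compute 4 / R = 4 / 84.5 = 0.047337
Compute 10 * log10(0.047337) = -13.248
SPL = 112.5 + (-13.248) = 99.25

99.25 dB


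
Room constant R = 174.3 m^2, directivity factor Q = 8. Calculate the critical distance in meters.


Given values:
  R = 174.3 m^2, Q = 8
Formula: d_c = 0.141 * sqrt(Q * R)
Compute Q * R = 8 * 174.3 = 1394.4
Compute sqrt(1394.4) = 37.3417
d_c = 0.141 * 37.3417 = 5.265

5.265 m


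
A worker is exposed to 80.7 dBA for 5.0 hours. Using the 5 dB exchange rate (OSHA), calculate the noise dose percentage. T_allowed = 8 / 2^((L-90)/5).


Given values:
  L = 80.7 dBA, T = 5.0 hours
Formula: T_allowed = 8 / 2^((L - 90) / 5)
Compute exponent: (80.7 - 90) / 5 = -1.86
Compute 2^(-1.86) = 0.275476
T_allowed = 8 / 0.275476 = 29.040642 hours
Dose = (T / T_allowed) * 100
Dose = (5.0 / 29.040642) * 100 = 17.22

17.22 %


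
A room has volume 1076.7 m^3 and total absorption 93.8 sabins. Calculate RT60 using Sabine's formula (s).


Given values:
  V = 1076.7 m^3
  A = 93.8 sabins
Formula: RT60 = 0.161 * V / A
Numerator: 0.161 * 1076.7 = 173.3487
RT60 = 173.3487 / 93.8 = 1.848

1.848 s


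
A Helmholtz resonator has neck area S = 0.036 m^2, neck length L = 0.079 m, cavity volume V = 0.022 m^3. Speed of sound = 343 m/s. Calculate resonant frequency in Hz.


Given values:
  S = 0.036 m^2, L = 0.079 m, V = 0.022 m^3, c = 343 m/s
Formula: f = (c / (2*pi)) * sqrt(S / (V * L))
Compute V * L = 0.022 * 0.079 = 0.001738
Compute S / (V * L) = 0.036 / 0.001738 = 20.7135
Compute sqrt(20.7135) = 4.551209
Compute c / (2*pi) = 343 / 6.283185 = 54.590148
f = 54.590148 * 4.551209 = 248.45

248.45 Hz


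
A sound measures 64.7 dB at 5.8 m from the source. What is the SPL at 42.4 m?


Given values:
  SPL1 = 64.7 dB, r1 = 5.8 m, r2 = 42.4 m
Formula: SPL2 = SPL1 - 20 * log10(r2 / r1)
Compute ratio: r2 / r1 = 42.4 / 5.8 = 7.3103
Compute log10: log10(7.3103) = 0.863935
Compute drop: 20 * 0.863935 = 17.2787
SPL2 = 64.7 - 17.2787 = 47.42

47.42 dB


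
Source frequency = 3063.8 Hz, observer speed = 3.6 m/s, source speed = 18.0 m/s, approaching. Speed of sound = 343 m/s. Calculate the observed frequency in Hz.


Given values:
  f_s = 3063.8 Hz, v_o = 3.6 m/s, v_s = 18.0 m/s
  Direction: approaching
Formula: f_o = f_s * (c + v_o) / (c - v_s)
Numerator: c + v_o = 343 + 3.6 = 346.6
Denominator: c - v_s = 343 - 18.0 = 325.0
f_o = 3063.8 * 346.6 / 325.0 = 3267.42

3267.42 Hz


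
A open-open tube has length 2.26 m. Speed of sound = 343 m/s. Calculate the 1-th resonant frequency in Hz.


Given values:
  Tube type: open-open, L = 2.26 m, c = 343 m/s, n = 1
Formula: f_n = n * c / (2 * L)
Compute 2 * L = 2 * 2.26 = 4.52
f = 1 * 343 / 4.52
f = 75.88

75.88 Hz


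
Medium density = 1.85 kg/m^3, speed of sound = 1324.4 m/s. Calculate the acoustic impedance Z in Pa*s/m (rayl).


Given values:
  rho = 1.85 kg/m^3
  c = 1324.4 m/s
Formula: Z = rho * c
Z = 1.85 * 1324.4
Z = 2450.14

2450.14 rayl


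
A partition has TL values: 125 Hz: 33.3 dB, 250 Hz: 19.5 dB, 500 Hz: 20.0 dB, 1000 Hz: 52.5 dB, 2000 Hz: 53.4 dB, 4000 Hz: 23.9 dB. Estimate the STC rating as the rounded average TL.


Given TL values at each frequency:
  125 Hz: 33.3 dB
  250 Hz: 19.5 dB
  500 Hz: 20.0 dB
  1000 Hz: 52.5 dB
  2000 Hz: 53.4 dB
  4000 Hz: 23.9 dB
Formula: STC ~ round(average of TL values)
Sum = 33.3 + 19.5 + 20.0 + 52.5 + 53.4 + 23.9 = 202.6
Average = 202.6 / 6 = 33.77
Rounded: 34

34


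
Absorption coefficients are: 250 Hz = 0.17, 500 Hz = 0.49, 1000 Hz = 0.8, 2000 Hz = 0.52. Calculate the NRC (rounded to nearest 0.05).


Given values:
  a_250 = 0.17, a_500 = 0.49
  a_1000 = 0.8, a_2000 = 0.52
Formula: NRC = (a250 + a500 + a1000 + a2000) / 4
Sum = 0.17 + 0.49 + 0.8 + 0.52 = 1.98
NRC = 1.98 / 4 = 0.495
Rounded to nearest 0.05: 0.5

0.5


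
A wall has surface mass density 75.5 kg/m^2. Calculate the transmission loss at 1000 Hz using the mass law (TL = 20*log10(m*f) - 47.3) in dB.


Given values:
  m = 75.5 kg/m^2, f = 1000 Hz
Formula: TL = 20 * log10(m * f) - 47.3
Compute m * f = 75.5 * 1000 = 75500.0
Compute log10(75500.0) = 4.877947
Compute 20 * 4.877947 = 97.5589
TL = 97.5589 - 47.3 = 50.26

50.26 dB


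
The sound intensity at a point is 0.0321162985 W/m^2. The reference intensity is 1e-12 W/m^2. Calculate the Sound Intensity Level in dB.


Given values:
  I = 0.0321162985 W/m^2
  I_ref = 1e-12 W/m^2
Formula: SIL = 10 * log10(I / I_ref)
Compute ratio: I / I_ref = 32116298500
Compute log10: log10(32116298500) = 10.506725
Multiply: SIL = 10 * 10.506725 = 105.07

105.07 dB


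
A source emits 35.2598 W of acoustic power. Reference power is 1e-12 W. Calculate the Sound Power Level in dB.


Given values:
  W = 35.2598 W
  W_ref = 1e-12 W
Formula: SWL = 10 * log10(W / W_ref)
Compute ratio: W / W_ref = 35259800000000
Compute log10: log10(35259800000000) = 13.54728
Multiply: SWL = 10 * 13.54728 = 135.47

135.47 dB


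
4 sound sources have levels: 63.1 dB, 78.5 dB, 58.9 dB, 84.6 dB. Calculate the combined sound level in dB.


Formula: L_total = 10 * log10( sum(10^(Li/10)) )
  Source 1: 10^(63.1/10) = 2041737.9447
  Source 2: 10^(78.5/10) = 70794578.4384
  Source 3: 10^(58.9/10) = 776247.1166
  Source 4: 10^(84.6/10) = 288403150.3127
Sum of linear values = 362015713.8124
L_total = 10 * log10(362015713.8124) = 85.59

85.59 dB


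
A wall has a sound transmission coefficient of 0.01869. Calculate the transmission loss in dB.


Given values:
  tau = 0.01869
Formula: TL = 10 * log10(1 / tau)
Compute 1 / tau = 1 / 0.01869 = 53.5045
Compute log10(53.5045) = 1.72839
TL = 10 * 1.72839 = 17.28

17.28 dB


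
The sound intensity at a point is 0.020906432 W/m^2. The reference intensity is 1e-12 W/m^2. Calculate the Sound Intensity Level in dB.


Given values:
  I = 0.020906432 W/m^2
  I_ref = 1e-12 W/m^2
Formula: SIL = 10 * log10(I / I_ref)
Compute ratio: I / I_ref = 20906432000
Compute log10: log10(20906432000) = 10.32028
Multiply: SIL = 10 * 10.32028 = 103.2

103.2 dB


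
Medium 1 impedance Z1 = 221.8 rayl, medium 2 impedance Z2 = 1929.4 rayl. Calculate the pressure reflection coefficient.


Given values:
  Z1 = 221.8 rayl, Z2 = 1929.4 rayl
Formula: R = (Z2 - Z1) / (Z2 + Z1)
Numerator: Z2 - Z1 = 1929.4 - 221.8 = 1707.6
Denominator: Z2 + Z1 = 1929.4 + 221.8 = 2151.2
R = 1707.6 / 2151.2 = 0.7938

0.7938


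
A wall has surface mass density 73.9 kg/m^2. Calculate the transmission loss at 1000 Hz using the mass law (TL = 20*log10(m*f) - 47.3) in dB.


Given values:
  m = 73.9 kg/m^2, f = 1000 Hz
Formula: TL = 20 * log10(m * f) - 47.3
Compute m * f = 73.9 * 1000 = 73900.0
Compute log10(73900.0) = 4.868644
Compute 20 * 4.868644 = 97.3729
TL = 97.3729 - 47.3 = 50.07

50.07 dB


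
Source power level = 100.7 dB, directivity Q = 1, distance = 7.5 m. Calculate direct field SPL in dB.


Given values:
  Lw = 100.7 dB, Q = 1, r = 7.5 m
Formula: SPL = Lw + 10 * log10(Q / (4 * pi * r^2))
Compute 4 * pi * r^2 = 4 * pi * 7.5^2 = 706.8583
Compute Q / denom = 1 / 706.8583 = 0.00141471
Compute 10 * log10(0.00141471) = -28.4933
SPL = 100.7 + (-28.4933) = 72.21

72.21 dB


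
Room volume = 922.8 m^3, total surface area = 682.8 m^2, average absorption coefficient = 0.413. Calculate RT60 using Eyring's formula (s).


Given values:
  V = 922.8 m^3, S = 682.8 m^2, alpha = 0.413
Formula: RT60 = 0.161 * V / (-S * ln(1 - alpha))
Compute ln(1 - 0.413) = ln(0.587) = -0.53273
Denominator: -682.8 * -0.53273 = 363.748
Numerator: 0.161 * 922.8 = 148.5708
RT60 = 148.5708 / 363.748 = 0.408

0.408 s


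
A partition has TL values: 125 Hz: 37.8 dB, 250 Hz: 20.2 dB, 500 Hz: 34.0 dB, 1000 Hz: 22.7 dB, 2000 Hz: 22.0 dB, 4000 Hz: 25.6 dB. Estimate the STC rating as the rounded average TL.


Given TL values at each frequency:
  125 Hz: 37.8 dB
  250 Hz: 20.2 dB
  500 Hz: 34.0 dB
  1000 Hz: 22.7 dB
  2000 Hz: 22.0 dB
  4000 Hz: 25.6 dB
Formula: STC ~ round(average of TL values)
Sum = 37.8 + 20.2 + 34.0 + 22.7 + 22.0 + 25.6 = 162.3
Average = 162.3 / 6 = 27.05
Rounded: 27

27


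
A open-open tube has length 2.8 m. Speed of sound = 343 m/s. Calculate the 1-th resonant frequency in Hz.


Given values:
  Tube type: open-open, L = 2.8 m, c = 343 m/s, n = 1
Formula: f_n = n * c / (2 * L)
Compute 2 * L = 2 * 2.8 = 5.6
f = 1 * 343 / 5.6
f = 61.25

61.25 Hz


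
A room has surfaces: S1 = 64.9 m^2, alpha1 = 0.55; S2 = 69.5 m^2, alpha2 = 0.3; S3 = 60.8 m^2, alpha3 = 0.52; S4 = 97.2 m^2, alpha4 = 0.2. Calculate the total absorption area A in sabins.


Given surfaces:
  Surface 1: 64.9 * 0.55 = 35.695
  Surface 2: 69.5 * 0.3 = 20.85
  Surface 3: 60.8 * 0.52 = 31.616
  Surface 4: 97.2 * 0.2 = 19.44
Formula: A = sum(Si * alpha_i)
A = 35.695 + 20.85 + 31.616 + 19.44
A = 107.6

107.6 sabins


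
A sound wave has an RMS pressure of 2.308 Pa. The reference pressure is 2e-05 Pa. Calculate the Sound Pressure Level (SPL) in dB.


Given values:
  p = 2.308 Pa
  p_ref = 2e-05 Pa
Formula: SPL = 20 * log10(p / p_ref)
Compute ratio: p / p_ref = 2.308 / 2e-05 = 115400
Compute log10: log10(115400) = 5.062206
Multiply: SPL = 20 * 5.062206 = 101.24

101.24 dB


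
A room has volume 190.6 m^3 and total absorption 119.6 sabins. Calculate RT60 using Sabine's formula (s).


Given values:
  V = 190.6 m^3
  A = 119.6 sabins
Formula: RT60 = 0.161 * V / A
Numerator: 0.161 * 190.6 = 30.6866
RT60 = 30.6866 / 119.6 = 0.257

0.257 s


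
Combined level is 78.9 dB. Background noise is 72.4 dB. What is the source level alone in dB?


Given values:
  L_total = 78.9 dB, L_bg = 72.4 dB
Formula: L_source = 10 * log10(10^(L_total/10) - 10^(L_bg/10))
Convert to linear:
  10^(78.9/10) = 77624711.6629
  10^(72.4/10) = 17378008.2875
Difference: 77624711.6629 - 17378008.2875 = 60246703.3754
L_source = 10 * log10(60246703.3754) = 77.8

77.8 dB


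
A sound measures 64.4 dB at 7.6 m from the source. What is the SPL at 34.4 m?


Given values:
  SPL1 = 64.4 dB, r1 = 7.6 m, r2 = 34.4 m
Formula: SPL2 = SPL1 - 20 * log10(r2 / r1)
Compute ratio: r2 / r1 = 34.4 / 7.6 = 4.5263
Compute log10: log10(4.5263) = 0.655743
Compute drop: 20 * 0.655743 = 13.1149
SPL2 = 64.4 - 13.1149 = 51.29

51.29 dB


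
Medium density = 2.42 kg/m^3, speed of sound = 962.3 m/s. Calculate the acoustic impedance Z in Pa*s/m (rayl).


Given values:
  rho = 2.42 kg/m^3
  c = 962.3 m/s
Formula: Z = rho * c
Z = 2.42 * 962.3
Z = 2328.77

2328.77 rayl


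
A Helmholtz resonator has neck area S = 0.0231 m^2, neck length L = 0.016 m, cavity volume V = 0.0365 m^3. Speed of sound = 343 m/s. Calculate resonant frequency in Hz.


Given values:
  S = 0.0231 m^2, L = 0.016 m, V = 0.0365 m^3, c = 343 m/s
Formula: f = (c / (2*pi)) * sqrt(S / (V * L))
Compute V * L = 0.0365 * 0.016 = 0.000584
Compute S / (V * L) = 0.0231 / 0.000584 = 39.5548
Compute sqrt(39.5548) = 6.289261
Compute c / (2*pi) = 343 / 6.283185 = 54.590148
f = 54.590148 * 6.289261 = 343.33

343.33 Hz


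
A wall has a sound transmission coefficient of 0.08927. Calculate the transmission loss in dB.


Given values:
  tau = 0.08927
Formula: TL = 10 * log10(1 / tau)
Compute 1 / tau = 1 / 0.08927 = 11.202
Compute log10(11.202) = 1.049296
TL = 10 * 1.049296 = 10.49

10.49 dB


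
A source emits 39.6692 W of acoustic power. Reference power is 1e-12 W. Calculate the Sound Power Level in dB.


Given values:
  W = 39.6692 W
  W_ref = 1e-12 W
Formula: SWL = 10 * log10(W / W_ref)
Compute ratio: W / W_ref = 39669200000000
Compute log10: log10(39669200000000) = 13.598453
Multiply: SWL = 10 * 13.598453 = 135.98

135.98 dB


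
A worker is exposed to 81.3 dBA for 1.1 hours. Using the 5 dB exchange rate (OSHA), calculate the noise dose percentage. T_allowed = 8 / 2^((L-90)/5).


Given values:
  L = 81.3 dBA, T = 1.1 hours
Formula: T_allowed = 8 / 2^((L - 90) / 5)
Compute exponent: (81.3 - 90) / 5 = -1.74
Compute 2^(-1.74) = 0.29937
T_allowed = 8 / 0.29937 = 26.722785 hours
Dose = (T / T_allowed) * 100
Dose = (1.1 / 26.722785) * 100 = 4.12

4.12 %


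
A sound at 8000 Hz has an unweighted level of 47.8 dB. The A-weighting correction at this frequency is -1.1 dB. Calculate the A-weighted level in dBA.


Given values:
  SPL = 47.8 dB
  A-weighting at 8000 Hz = -1.1 dB
Formula: L_A = SPL + A_weight
L_A = 47.8 + (-1.1)
L_A = 46.7

46.7 dBA


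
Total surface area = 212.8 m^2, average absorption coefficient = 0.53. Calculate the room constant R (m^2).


Given values:
  S = 212.8 m^2, alpha = 0.53
Formula: R = S * alpha / (1 - alpha)
Numerator: 212.8 * 0.53 = 112.784
Denominator: 1 - 0.53 = 0.47
R = 112.784 / 0.47 = 239.97

239.97 m^2


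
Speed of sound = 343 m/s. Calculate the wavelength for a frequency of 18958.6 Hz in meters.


Given values:
  c = 343 m/s, f = 18958.6 Hz
Formula: lambda = c / f
lambda = 343 / 18958.6
lambda = 0.0181

0.0181 m


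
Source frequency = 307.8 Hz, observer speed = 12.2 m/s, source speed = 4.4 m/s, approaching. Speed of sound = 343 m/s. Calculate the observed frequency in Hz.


Given values:
  f_s = 307.8 Hz, v_o = 12.2 m/s, v_s = 4.4 m/s
  Direction: approaching
Formula: f_o = f_s * (c + v_o) / (c - v_s)
Numerator: c + v_o = 343 + 12.2 = 355.2
Denominator: c - v_s = 343 - 4.4 = 338.6
f_o = 307.8 * 355.2 / 338.6 = 322.89

322.89 Hz


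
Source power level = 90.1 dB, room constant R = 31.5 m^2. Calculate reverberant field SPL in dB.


Given values:
  Lw = 90.1 dB, R = 31.5 m^2
Formula: SPL = Lw + 10 * log10(4 / R)
Compute 4 / R = 4 / 31.5 = 0.126984
Compute 10 * log10(0.126984) = -8.9625
SPL = 90.1 + (-8.9625) = 81.14

81.14 dB


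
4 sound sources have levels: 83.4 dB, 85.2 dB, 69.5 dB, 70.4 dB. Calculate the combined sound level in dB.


Formula: L_total = 10 * log10( sum(10^(Li/10)) )
  Source 1: 10^(83.4/10) = 218776162.395
  Source 2: 10^(85.2/10) = 331131121.4826
  Source 3: 10^(69.5/10) = 8912509.3813
  Source 4: 10^(70.4/10) = 10964781.9614
Sum of linear values = 569784575.2203
L_total = 10 * log10(569784575.2203) = 87.56

87.56 dB


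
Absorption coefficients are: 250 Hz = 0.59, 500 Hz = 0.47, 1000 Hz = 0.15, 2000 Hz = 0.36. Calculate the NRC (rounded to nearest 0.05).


Given values:
  a_250 = 0.59, a_500 = 0.47
  a_1000 = 0.15, a_2000 = 0.36
Formula: NRC = (a250 + a500 + a1000 + a2000) / 4
Sum = 0.59 + 0.47 + 0.15 + 0.36 = 1.57
NRC = 1.57 / 4 = 0.3925
Rounded to nearest 0.05: 0.4

0.4


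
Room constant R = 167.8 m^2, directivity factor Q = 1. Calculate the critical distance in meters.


Given values:
  R = 167.8 m^2, Q = 1
Formula: d_c = 0.141 * sqrt(Q * R)
Compute Q * R = 1 * 167.8 = 167.8
Compute sqrt(167.8) = 12.9538
d_c = 0.141 * 12.9538 = 1.826

1.826 m


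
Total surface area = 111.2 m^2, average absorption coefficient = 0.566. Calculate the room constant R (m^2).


Given values:
  S = 111.2 m^2, alpha = 0.566
Formula: R = S * alpha / (1 - alpha)
Numerator: 111.2 * 0.566 = 62.9392
Denominator: 1 - 0.566 = 0.434
R = 62.9392 / 0.434 = 145.02

145.02 m^2


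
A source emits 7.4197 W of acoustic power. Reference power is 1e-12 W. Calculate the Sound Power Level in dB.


Given values:
  W = 7.4197 W
  W_ref = 1e-12 W
Formula: SWL = 10 * log10(W / W_ref)
Compute ratio: W / W_ref = 7419700000000
Compute log10: log10(7419700000000) = 12.870386
Multiply: SWL = 10 * 12.870386 = 128.7

128.7 dB


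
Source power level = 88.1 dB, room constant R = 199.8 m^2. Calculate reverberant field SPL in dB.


Given values:
  Lw = 88.1 dB, R = 199.8 m^2
Formula: SPL = Lw + 10 * log10(4 / R)
Compute 4 / R = 4 / 199.8 = 0.02002
Compute 10 * log10(0.02002) = -16.9854
SPL = 88.1 + (-16.9854) = 71.11

71.11 dB


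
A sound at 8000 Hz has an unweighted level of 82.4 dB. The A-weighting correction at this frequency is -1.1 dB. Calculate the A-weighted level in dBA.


Given values:
  SPL = 82.4 dB
  A-weighting at 8000 Hz = -1.1 dB
Formula: L_A = SPL + A_weight
L_A = 82.4 + (-1.1)
L_A = 81.3

81.3 dBA


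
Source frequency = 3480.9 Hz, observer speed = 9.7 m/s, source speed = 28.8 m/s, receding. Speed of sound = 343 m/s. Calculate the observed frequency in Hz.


Given values:
  f_s = 3480.9 Hz, v_o = 9.7 m/s, v_s = 28.8 m/s
  Direction: receding
Formula: f_o = f_s * (c - v_o) / (c + v_s)
Numerator: c - v_o = 343 - 9.7 = 333.3
Denominator: c + v_s = 343 + 28.8 = 371.8
f_o = 3480.9 * 333.3 / 371.8 = 3120.45

3120.45 Hz


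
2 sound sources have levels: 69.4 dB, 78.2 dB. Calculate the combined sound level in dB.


Formula: L_total = 10 * log10( sum(10^(Li/10)) )
  Source 1: 10^(69.4/10) = 8709635.8996
  Source 2: 10^(78.2/10) = 66069344.8008
Sum of linear values = 74778980.7004
L_total = 10 * log10(74778980.7004) = 78.74

78.74 dB


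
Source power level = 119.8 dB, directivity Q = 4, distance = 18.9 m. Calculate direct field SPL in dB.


Given values:
  Lw = 119.8 dB, Q = 4, r = 18.9 m
Formula: SPL = Lw + 10 * log10(Q / (4 * pi * r^2))
Compute 4 * pi * r^2 = 4 * pi * 18.9^2 = 4488.8332
Compute Q / denom = 4 / 4488.8332 = 0.0008911
Compute 10 * log10(0.0008911) = -30.5007
SPL = 119.8 + (-30.5007) = 89.3

89.3 dB


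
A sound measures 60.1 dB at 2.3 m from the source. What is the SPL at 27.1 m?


Given values:
  SPL1 = 60.1 dB, r1 = 2.3 m, r2 = 27.1 m
Formula: SPL2 = SPL1 - 20 * log10(r2 / r1)
Compute ratio: r2 / r1 = 27.1 / 2.3 = 11.7826
Compute log10: log10(11.7826) = 1.071241
Compute drop: 20 * 1.071241 = 21.4248
SPL2 = 60.1 - 21.4248 = 38.68

38.68 dB


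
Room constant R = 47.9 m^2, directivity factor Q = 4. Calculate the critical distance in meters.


Given values:
  R = 47.9 m^2, Q = 4
Formula: d_c = 0.141 * sqrt(Q * R)
Compute Q * R = 4 * 47.9 = 191.6
Compute sqrt(191.6) = 13.842
d_c = 0.141 * 13.842 = 1.952

1.952 m


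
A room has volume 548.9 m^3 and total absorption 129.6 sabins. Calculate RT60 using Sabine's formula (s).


Given values:
  V = 548.9 m^3
  A = 129.6 sabins
Formula: RT60 = 0.161 * V / A
Numerator: 0.161 * 548.9 = 88.3729
RT60 = 88.3729 / 129.6 = 0.682

0.682 s


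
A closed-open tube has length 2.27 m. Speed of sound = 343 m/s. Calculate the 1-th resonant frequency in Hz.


Given values:
  Tube type: closed-open, L = 2.27 m, c = 343 m/s, n = 1
Formula: f_n = (2n - 1) * c / (4 * L)
Compute 2n - 1 = 2*1 - 1 = 1
Compute 4 * L = 4 * 2.27 = 9.08
f = 1 * 343 / 9.08
f = 37.78

37.78 Hz


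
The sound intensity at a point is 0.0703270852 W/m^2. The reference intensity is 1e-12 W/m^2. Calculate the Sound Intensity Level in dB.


Given values:
  I = 0.0703270852 W/m^2
  I_ref = 1e-12 W/m^2
Formula: SIL = 10 * log10(I / I_ref)
Compute ratio: I / I_ref = 70327085200
Compute log10: log10(70327085200) = 10.847123
Multiply: SIL = 10 * 10.847123 = 108.47

108.47 dB


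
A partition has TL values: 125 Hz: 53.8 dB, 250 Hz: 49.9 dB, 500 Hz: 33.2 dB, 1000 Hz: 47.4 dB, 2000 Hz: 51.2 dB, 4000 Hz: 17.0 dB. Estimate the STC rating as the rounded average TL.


Given TL values at each frequency:
  125 Hz: 53.8 dB
  250 Hz: 49.9 dB
  500 Hz: 33.2 dB
  1000 Hz: 47.4 dB
  2000 Hz: 51.2 dB
  4000 Hz: 17.0 dB
Formula: STC ~ round(average of TL values)
Sum = 53.8 + 49.9 + 33.2 + 47.4 + 51.2 + 17.0 = 252.5
Average = 252.5 / 6 = 42.08
Rounded: 42

42


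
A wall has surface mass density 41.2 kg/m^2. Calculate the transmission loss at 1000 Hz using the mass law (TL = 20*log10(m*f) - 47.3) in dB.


Given values:
  m = 41.2 kg/m^2, f = 1000 Hz
Formula: TL = 20 * log10(m * f) - 47.3
Compute m * f = 41.2 * 1000 = 41200.0
Compute log10(41200.0) = 4.614897
Compute 20 * 4.614897 = 92.2979
TL = 92.2979 - 47.3 = 45.0

45.0 dB


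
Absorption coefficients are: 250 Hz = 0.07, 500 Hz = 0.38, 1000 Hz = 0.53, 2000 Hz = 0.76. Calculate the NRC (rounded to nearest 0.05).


Given values:
  a_250 = 0.07, a_500 = 0.38
  a_1000 = 0.53, a_2000 = 0.76
Formula: NRC = (a250 + a500 + a1000 + a2000) / 4
Sum = 0.07 + 0.38 + 0.53 + 0.76 = 1.74
NRC = 1.74 / 4 = 0.435
Rounded to nearest 0.05: 0.45

0.45


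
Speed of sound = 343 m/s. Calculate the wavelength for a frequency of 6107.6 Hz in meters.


Given values:
  c = 343 m/s, f = 6107.6 Hz
Formula: lambda = c / f
lambda = 343 / 6107.6
lambda = 0.0562

0.0562 m


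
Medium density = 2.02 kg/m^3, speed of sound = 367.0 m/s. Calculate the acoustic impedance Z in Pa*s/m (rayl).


Given values:
  rho = 2.02 kg/m^3
  c = 367.0 m/s
Formula: Z = rho * c
Z = 2.02 * 367.0
Z = 741.34

741.34 rayl


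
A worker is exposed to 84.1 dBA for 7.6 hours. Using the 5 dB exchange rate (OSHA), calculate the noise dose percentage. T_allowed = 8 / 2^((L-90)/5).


Given values:
  L = 84.1 dBA, T = 7.6 hours
Formula: T_allowed = 8 / 2^((L - 90) / 5)
Compute exponent: (84.1 - 90) / 5 = -1.18
Compute 2^(-1.18) = 0.441351
T_allowed = 8 / 0.441351 = 18.126163 hours
Dose = (T / T_allowed) * 100
Dose = (7.6 / 18.126163) * 100 = 41.93

41.93 %


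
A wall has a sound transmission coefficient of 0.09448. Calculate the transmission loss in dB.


Given values:
  tau = 0.09448
Formula: TL = 10 * log10(1 / tau)
Compute 1 / tau = 1 / 0.09448 = 10.5843
Compute log10(10.5843) = 1.024662
TL = 10 * 1.024662 = 10.25

10.25 dB


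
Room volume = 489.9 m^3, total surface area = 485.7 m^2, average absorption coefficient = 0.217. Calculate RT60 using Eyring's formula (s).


Given values:
  V = 489.9 m^3, S = 485.7 m^2, alpha = 0.217
Formula: RT60 = 0.161 * V / (-S * ln(1 - alpha))
Compute ln(1 - 0.217) = ln(0.783) = -0.244623
Denominator: -485.7 * -0.244623 = 118.8134
Numerator: 0.161 * 489.9 = 78.8739
RT60 = 78.8739 / 118.8134 = 0.664

0.664 s


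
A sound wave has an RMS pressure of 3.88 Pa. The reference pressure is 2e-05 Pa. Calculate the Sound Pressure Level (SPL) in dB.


Given values:
  p = 3.88 Pa
  p_ref = 2e-05 Pa
Formula: SPL = 20 * log10(p / p_ref)
Compute ratio: p / p_ref = 3.88 / 2e-05 = 194000
Compute log10: log10(194000) = 5.287802
Multiply: SPL = 20 * 5.287802 = 105.76

105.76 dB


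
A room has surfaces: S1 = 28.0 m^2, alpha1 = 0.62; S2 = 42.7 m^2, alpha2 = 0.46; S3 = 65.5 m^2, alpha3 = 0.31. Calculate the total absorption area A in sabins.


Given surfaces:
  Surface 1: 28.0 * 0.62 = 17.36
  Surface 2: 42.7 * 0.46 = 19.642
  Surface 3: 65.5 * 0.31 = 20.305
Formula: A = sum(Si * alpha_i)
A = 17.36 + 19.642 + 20.305
A = 57.31

57.31 sabins


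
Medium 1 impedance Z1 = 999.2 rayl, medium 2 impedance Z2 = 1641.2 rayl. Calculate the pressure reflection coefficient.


Given values:
  Z1 = 999.2 rayl, Z2 = 1641.2 rayl
Formula: R = (Z2 - Z1) / (Z2 + Z1)
Numerator: Z2 - Z1 = 1641.2 - 999.2 = 642.0
Denominator: Z2 + Z1 = 1641.2 + 999.2 = 2640.4
R = 642.0 / 2640.4 = 0.2431

0.2431


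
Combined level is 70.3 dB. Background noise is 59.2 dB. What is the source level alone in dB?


Given values:
  L_total = 70.3 dB, L_bg = 59.2 dB
Formula: L_source = 10 * log10(10^(L_total/10) - 10^(L_bg/10))
Convert to linear:
  10^(70.3/10) = 10715193.0524
  10^(59.2/10) = 831763.7711
Difference: 10715193.0524 - 831763.7711 = 9883429.2813
L_source = 10 * log10(9883429.2813) = 69.95

69.95 dB


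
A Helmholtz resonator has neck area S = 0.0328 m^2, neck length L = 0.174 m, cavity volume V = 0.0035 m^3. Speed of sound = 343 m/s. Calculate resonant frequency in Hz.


Given values:
  S = 0.0328 m^2, L = 0.174 m, V = 0.0035 m^3, c = 343 m/s
Formula: f = (c / (2*pi)) * sqrt(S / (V * L))
Compute V * L = 0.0035 * 0.174 = 0.000609
Compute S / (V * L) = 0.0328 / 0.000609 = 53.8588
Compute sqrt(53.8588) = 7.338855
Compute c / (2*pi) = 343 / 6.283185 = 54.590148
f = 54.590148 * 7.338855 = 400.63

400.63 Hz


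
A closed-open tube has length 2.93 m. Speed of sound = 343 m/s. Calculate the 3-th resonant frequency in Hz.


Given values:
  Tube type: closed-open, L = 2.93 m, c = 343 m/s, n = 3
Formula: f_n = (2n - 1) * c / (4 * L)
Compute 2n - 1 = 2*3 - 1 = 5
Compute 4 * L = 4 * 2.93 = 11.72
f = 5 * 343 / 11.72
f = 146.33

146.33 Hz


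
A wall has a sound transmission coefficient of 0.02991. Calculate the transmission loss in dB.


Given values:
  tau = 0.02991
Formula: TL = 10 * log10(1 / tau)
Compute 1 / tau = 1 / 0.02991 = 33.4336
Compute log10(33.4336) = 1.524183
TL = 10 * 1.524183 = 15.24

15.24 dB


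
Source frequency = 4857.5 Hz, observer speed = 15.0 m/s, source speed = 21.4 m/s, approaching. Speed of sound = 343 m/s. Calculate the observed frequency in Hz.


Given values:
  f_s = 4857.5 Hz, v_o = 15.0 m/s, v_s = 21.4 m/s
  Direction: approaching
Formula: f_o = f_s * (c + v_o) / (c - v_s)
Numerator: c + v_o = 343 + 15.0 = 358.0
Denominator: c - v_s = 343 - 21.4 = 321.6
f_o = 4857.5 * 358.0 / 321.6 = 5407.29

5407.29 Hz


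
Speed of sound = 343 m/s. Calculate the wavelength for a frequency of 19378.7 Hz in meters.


Given values:
  c = 343 m/s, f = 19378.7 Hz
Formula: lambda = c / f
lambda = 343 / 19378.7
lambda = 0.0177

0.0177 m


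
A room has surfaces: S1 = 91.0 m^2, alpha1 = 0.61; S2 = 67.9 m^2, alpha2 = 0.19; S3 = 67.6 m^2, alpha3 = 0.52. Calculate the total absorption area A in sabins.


Given surfaces:
  Surface 1: 91.0 * 0.61 = 55.51
  Surface 2: 67.9 * 0.19 = 12.901
  Surface 3: 67.6 * 0.52 = 35.152
Formula: A = sum(Si * alpha_i)
A = 55.51 + 12.901 + 35.152
A = 103.56

103.56 sabins


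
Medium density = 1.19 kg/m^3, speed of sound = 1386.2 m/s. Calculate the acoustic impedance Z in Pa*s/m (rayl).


Given values:
  rho = 1.19 kg/m^3
  c = 1386.2 m/s
Formula: Z = rho * c
Z = 1.19 * 1386.2
Z = 1649.58

1649.58 rayl


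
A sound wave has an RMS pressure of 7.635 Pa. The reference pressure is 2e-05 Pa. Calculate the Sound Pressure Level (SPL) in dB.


Given values:
  p = 7.635 Pa
  p_ref = 2e-05 Pa
Formula: SPL = 20 * log10(p / p_ref)
Compute ratio: p / p_ref = 7.635 / 2e-05 = 381750
Compute log10: log10(381750) = 5.581779
Multiply: SPL = 20 * 5.581779 = 111.64

111.64 dB


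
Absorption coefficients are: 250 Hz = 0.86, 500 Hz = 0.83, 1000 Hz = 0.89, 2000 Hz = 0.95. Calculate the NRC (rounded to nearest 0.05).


Given values:
  a_250 = 0.86, a_500 = 0.83
  a_1000 = 0.89, a_2000 = 0.95
Formula: NRC = (a250 + a500 + a1000 + a2000) / 4
Sum = 0.86 + 0.83 + 0.89 + 0.95 = 3.53
NRC = 3.53 / 4 = 0.8825
Rounded to nearest 0.05: 0.9

0.9


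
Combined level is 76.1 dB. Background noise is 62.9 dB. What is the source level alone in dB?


Given values:
  L_total = 76.1 dB, L_bg = 62.9 dB
Formula: L_source = 10 * log10(10^(L_total/10) - 10^(L_bg/10))
Convert to linear:
  10^(76.1/10) = 40738027.7804
  10^(62.9/10) = 1949844.5998
Difference: 40738027.7804 - 1949844.5998 = 38788183.1806
L_source = 10 * log10(38788183.1806) = 75.89

75.89 dB


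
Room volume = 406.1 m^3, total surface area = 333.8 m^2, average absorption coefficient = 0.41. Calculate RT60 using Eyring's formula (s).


Given values:
  V = 406.1 m^3, S = 333.8 m^2, alpha = 0.41
Formula: RT60 = 0.161 * V / (-S * ln(1 - alpha))
Compute ln(1 - 0.41) = ln(0.59) = -0.527633
Denominator: -333.8 * -0.527633 = 176.1239
Numerator: 0.161 * 406.1 = 65.3821
RT60 = 65.3821 / 176.1239 = 0.371

0.371 s


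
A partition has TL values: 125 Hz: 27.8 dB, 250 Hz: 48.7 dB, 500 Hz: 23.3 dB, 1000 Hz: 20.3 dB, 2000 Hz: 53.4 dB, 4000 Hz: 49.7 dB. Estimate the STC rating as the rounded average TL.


Given TL values at each frequency:
  125 Hz: 27.8 dB
  250 Hz: 48.7 dB
  500 Hz: 23.3 dB
  1000 Hz: 20.3 dB
  2000 Hz: 53.4 dB
  4000 Hz: 49.7 dB
Formula: STC ~ round(average of TL values)
Sum = 27.8 + 48.7 + 23.3 + 20.3 + 53.4 + 49.7 = 223.2
Average = 223.2 / 6 = 37.2
Rounded: 37

37


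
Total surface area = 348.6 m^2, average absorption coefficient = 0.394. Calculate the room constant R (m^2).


Given values:
  S = 348.6 m^2, alpha = 0.394
Formula: R = S * alpha / (1 - alpha)
Numerator: 348.6 * 0.394 = 137.3484
Denominator: 1 - 0.394 = 0.606
R = 137.3484 / 0.606 = 226.65

226.65 m^2


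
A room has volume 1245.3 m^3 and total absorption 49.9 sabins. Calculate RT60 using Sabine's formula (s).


Given values:
  V = 1245.3 m^3
  A = 49.9 sabins
Formula: RT60 = 0.161 * V / A
Numerator: 0.161 * 1245.3 = 200.4933
RT60 = 200.4933 / 49.9 = 4.018

4.018 s


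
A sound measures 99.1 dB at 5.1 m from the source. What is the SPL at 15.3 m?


Given values:
  SPL1 = 99.1 dB, r1 = 5.1 m, r2 = 15.3 m
Formula: SPL2 = SPL1 - 20 * log10(r2 / r1)
Compute ratio: r2 / r1 = 15.3 / 5.1 = 3.0
Compute log10: log10(3.0) = 0.477121
Compute drop: 20 * 0.477121 = 9.5424
SPL2 = 99.1 - 9.5424 = 89.56

89.56 dB


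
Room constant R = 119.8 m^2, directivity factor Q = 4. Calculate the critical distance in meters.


Given values:
  R = 119.8 m^2, Q = 4
Formula: d_c = 0.141 * sqrt(Q * R)
Compute Q * R = 4 * 119.8 = 479.2
Compute sqrt(479.2) = 21.8906
d_c = 0.141 * 21.8906 = 3.087

3.087 m


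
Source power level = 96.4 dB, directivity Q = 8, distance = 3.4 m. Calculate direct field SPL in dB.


Given values:
  Lw = 96.4 dB, Q = 8, r = 3.4 m
Formula: SPL = Lw + 10 * log10(Q / (4 * pi * r^2))
Compute 4 * pi * r^2 = 4 * pi * 3.4^2 = 145.2672
Compute Q / denom = 8 / 145.2672 = 0.05507093
Compute 10 * log10(0.05507093) = -12.5908
SPL = 96.4 + (-12.5908) = 83.81

83.81 dB


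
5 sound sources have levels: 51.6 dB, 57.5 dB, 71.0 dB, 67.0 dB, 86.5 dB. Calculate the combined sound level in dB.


Formula: L_total = 10 * log10( sum(10^(Li/10)) )
  Source 1: 10^(51.6/10) = 144543.9771
  Source 2: 10^(57.5/10) = 562341.3252
  Source 3: 10^(71.0/10) = 12589254.1179
  Source 4: 10^(67.0/10) = 5011872.3363
  Source 5: 10^(86.5/10) = 446683592.151
Sum of linear values = 464991603.9075
L_total = 10 * log10(464991603.9075) = 86.67

86.67 dB


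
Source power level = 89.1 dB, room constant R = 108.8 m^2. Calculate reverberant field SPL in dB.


Given values:
  Lw = 89.1 dB, R = 108.8 m^2
Formula: SPL = Lw + 10 * log10(4 / R)
Compute 4 / R = 4 / 108.8 = 0.036765
Compute 10 * log10(0.036765) = -14.3457
SPL = 89.1 + (-14.3457) = 74.75

74.75 dB


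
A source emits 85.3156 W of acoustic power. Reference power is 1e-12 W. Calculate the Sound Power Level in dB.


Given values:
  W = 85.3156 W
  W_ref = 1e-12 W
Formula: SWL = 10 * log10(W / W_ref)
Compute ratio: W / W_ref = 85315600000000
Compute log10: log10(85315600000000) = 13.931028
Multiply: SWL = 10 * 13.931028 = 139.31

139.31 dB


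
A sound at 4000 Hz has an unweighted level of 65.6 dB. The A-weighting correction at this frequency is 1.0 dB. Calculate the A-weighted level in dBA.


Given values:
  SPL = 65.6 dB
  A-weighting at 4000 Hz = 1.0 dB
Formula: L_A = SPL + A_weight
L_A = 65.6 + (1.0)
L_A = 66.6

66.6 dBA


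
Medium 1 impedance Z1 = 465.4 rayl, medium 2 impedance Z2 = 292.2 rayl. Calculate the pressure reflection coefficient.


Given values:
  Z1 = 465.4 rayl, Z2 = 292.2 rayl
Formula: R = (Z2 - Z1) / (Z2 + Z1)
Numerator: Z2 - Z1 = 292.2 - 465.4 = -173.2
Denominator: Z2 + Z1 = 292.2 + 465.4 = 757.6
R = -173.2 / 757.6 = -0.2286

-0.2286


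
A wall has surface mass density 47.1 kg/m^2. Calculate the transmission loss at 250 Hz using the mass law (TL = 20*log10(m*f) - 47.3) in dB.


Given values:
  m = 47.1 kg/m^2, f = 250 Hz
Formula: TL = 20 * log10(m * f) - 47.3
Compute m * f = 47.1 * 250 = 11775.0
Compute log10(11775.0) = 4.070961
Compute 20 * 4.070961 = 81.4192
TL = 81.4192 - 47.3 = 34.12

34.12 dB


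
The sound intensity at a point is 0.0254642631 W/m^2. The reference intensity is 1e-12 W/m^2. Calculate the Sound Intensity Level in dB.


Given values:
  I = 0.0254642631 W/m^2
  I_ref = 1e-12 W/m^2
Formula: SIL = 10 * log10(I / I_ref)
Compute ratio: I / I_ref = 25464263100
Compute log10: log10(25464263100) = 10.405931
Multiply: SIL = 10 * 10.405931 = 104.06

104.06 dB
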